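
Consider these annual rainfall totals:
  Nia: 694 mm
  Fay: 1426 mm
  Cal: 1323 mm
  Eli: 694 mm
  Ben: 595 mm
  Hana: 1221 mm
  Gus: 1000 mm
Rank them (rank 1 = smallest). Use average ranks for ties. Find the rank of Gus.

Sorted (ascending): 595, 694, 694, 1000, 1221, 1323, 1426
The 2 values of 694 occupy positions 2–3 → average rank (2+3)/2 = 2.5.
Gus has value 1000 mm → rank 4.

4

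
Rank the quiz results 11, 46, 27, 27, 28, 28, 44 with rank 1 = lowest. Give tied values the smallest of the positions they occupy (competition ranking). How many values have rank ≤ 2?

3

Sorted (ascending): 11, 27, 27, 28, 28, 44, 46
The 2 values of 27 occupy positions 2–3 → each gets rank 2.
The 2 values of 28 occupy positions 4–5 → each gets rank 4.
Ranks ≤ 2: {1, 2, 2} → 3 values.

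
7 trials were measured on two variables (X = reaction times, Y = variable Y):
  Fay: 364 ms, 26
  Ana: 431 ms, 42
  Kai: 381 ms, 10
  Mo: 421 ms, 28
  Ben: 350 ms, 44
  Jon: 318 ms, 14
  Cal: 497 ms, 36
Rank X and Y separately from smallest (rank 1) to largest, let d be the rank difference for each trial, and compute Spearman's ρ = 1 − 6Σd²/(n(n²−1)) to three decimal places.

0.286

Ranks of variable 1: 3, 6, 4, 5, 2, 1, 7
Ranks of variable 2: 3, 6, 1, 4, 7, 2, 5
d = r₁ − r₂: 0, 0, 3, 1, -5, -1, 2
d²: 0, 0, 9, 1, 25, 1, 4; Σd² = 40
ρ = 1 − 6·40/(7·48) = 1 − 240/336 = 0.286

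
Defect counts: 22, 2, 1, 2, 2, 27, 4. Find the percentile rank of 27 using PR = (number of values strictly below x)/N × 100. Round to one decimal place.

N = 7.
Strictly below 27: 6. Equal to 27: 1.
PR = 6/7 × 100 = 85.7

85.7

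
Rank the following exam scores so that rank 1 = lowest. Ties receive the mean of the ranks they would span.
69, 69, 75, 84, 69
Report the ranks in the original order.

Sorted (ascending): 69, 69, 69, 75, 84
The 3 values of 69 occupy positions 1–3 → average rank 2.

2, 2, 4, 5, 2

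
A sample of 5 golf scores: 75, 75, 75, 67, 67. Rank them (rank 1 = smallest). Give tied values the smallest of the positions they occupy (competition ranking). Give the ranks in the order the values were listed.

3, 3, 3, 1, 1

Sorted (ascending): 67, 67, 75, 75, 75
The 2 values of 67 occupy positions 1–2 → each gets rank 1.
The 3 values of 75 occupy positions 3–5 → each gets rank 3.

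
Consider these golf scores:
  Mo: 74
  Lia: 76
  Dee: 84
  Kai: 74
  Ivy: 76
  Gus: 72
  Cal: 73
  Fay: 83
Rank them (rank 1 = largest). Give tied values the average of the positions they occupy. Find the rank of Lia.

3.5

Sorted (descending): 84, 83, 76, 76, 74, 74, 73, 72
The 2 values of 76 occupy positions 3–4 → average rank (3+4)/2 = 3.5.
The 2 values of 74 occupy positions 5–6 → average rank (5+6)/2 = 5.5.
Lia has value 76 → rank 3.5.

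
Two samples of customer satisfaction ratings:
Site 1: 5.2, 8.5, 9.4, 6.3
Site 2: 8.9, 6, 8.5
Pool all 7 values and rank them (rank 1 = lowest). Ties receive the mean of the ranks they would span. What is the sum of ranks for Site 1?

15.5

Sorted (ascending): 5.2, 6, 6.3, 8.5, 8.5, 8.9, 9.4
The 2 values of 8.5 occupy positions 4–5 → average rank (4+5)/2 = 4.5.
Site 1 values → pooled ranks: 5.2→1, 8.5→4.5, 9.4→7, 6.3→3
Rank sum = 1 + 4.5 + 7 + 3 = 15.5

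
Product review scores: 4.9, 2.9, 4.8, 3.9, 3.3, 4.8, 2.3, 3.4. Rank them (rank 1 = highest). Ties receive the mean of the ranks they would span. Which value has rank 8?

Sorted (descending): 4.9, 4.8, 4.8, 3.9, 3.4, 3.3, 2.9, 2.3
The 2 values of 4.8 occupy positions 2–3 → average rank (2+3)/2 = 2.5.
Rank 8 → value 2.3.

2.3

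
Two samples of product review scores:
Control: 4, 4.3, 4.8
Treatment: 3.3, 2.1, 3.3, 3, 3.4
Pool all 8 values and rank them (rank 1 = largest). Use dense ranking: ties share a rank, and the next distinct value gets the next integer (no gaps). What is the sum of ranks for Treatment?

Sorted (descending): 4.8, 4.3, 4, 3.4, 3.3, 3.3, 3, 2.1
The 2 values of 3.3 share dense rank 5.
Remaining distinct values take the next consecutive integers.
Treatment values → pooled ranks: 3.3→5, 2.1→7, 3.3→5, 3→6, 3.4→4
Rank sum = 5 + 7 + 5 + 6 + 4 = 27

27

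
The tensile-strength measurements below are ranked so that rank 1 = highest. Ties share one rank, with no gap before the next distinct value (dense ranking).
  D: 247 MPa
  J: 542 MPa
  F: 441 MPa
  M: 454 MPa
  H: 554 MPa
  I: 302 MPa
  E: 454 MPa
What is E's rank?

3

Sorted (descending): 554, 542, 454, 454, 441, 302, 247
The 2 values of 454 share dense rank 3.
Remaining distinct values take the next consecutive integers.
E has value 454 MPa → rank 3.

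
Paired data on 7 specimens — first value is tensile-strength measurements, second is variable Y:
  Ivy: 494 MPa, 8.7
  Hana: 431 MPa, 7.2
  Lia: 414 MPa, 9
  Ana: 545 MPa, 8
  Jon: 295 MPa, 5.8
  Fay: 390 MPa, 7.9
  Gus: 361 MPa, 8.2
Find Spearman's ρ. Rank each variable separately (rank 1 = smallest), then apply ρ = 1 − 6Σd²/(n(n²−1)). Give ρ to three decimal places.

Ranks of variable 1: 6, 5, 4, 7, 1, 3, 2
Ranks of variable 2: 6, 2, 7, 4, 1, 3, 5
d = r₁ − r₂: 0, 3, -3, 3, 0, 0, -3
d²: 0, 9, 9, 9, 0, 0, 9; Σd² = 36
ρ = 1 − 6·36/(7·48) = 1 − 216/336 = 0.357

0.357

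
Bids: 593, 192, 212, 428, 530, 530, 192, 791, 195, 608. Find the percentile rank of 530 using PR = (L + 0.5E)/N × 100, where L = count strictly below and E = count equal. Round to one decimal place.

N = 10.
Strictly below 530: 5. Equal to 530: 2.
PR = (5 + 0.5·2)/10 × 100 = 60.0

60.0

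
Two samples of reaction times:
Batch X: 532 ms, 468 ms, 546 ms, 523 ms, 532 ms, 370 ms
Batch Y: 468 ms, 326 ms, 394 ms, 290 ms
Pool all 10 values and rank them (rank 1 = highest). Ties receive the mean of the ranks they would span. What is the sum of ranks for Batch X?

23.5

Sorted (descending): 546, 532, 532, 523, 468, 468, 394, 370, 326, 290
The 2 values of 532 occupy positions 2–3 → average rank (2+3)/2 = 2.5.
The 2 values of 468 occupy positions 5–6 → average rank (5+6)/2 = 5.5.
Batch X values → pooled ranks: 532→2.5, 468→5.5, 546→1, 523→4, 532→2.5, 370→8
Rank sum = 2.5 + 5.5 + 1 + 4 + 2.5 + 8 = 23.5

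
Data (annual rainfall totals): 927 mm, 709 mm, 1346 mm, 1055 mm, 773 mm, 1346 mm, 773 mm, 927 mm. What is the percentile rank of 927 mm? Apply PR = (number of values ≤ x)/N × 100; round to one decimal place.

62.5

N = 8.
Strictly below 927: 3. Equal to 927: 2.
PR = 5/8 × 100 = 62.5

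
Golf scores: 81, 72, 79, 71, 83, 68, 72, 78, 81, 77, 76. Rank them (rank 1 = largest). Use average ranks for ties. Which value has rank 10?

Sorted (descending): 83, 81, 81, 79, 78, 77, 76, 72, 72, 71, 68
The 2 values of 81 occupy positions 2–3 → average rank (2+3)/2 = 2.5.
The 2 values of 72 occupy positions 8–9 → average rank (8+9)/2 = 8.5.
Rank 10 → value 71.

71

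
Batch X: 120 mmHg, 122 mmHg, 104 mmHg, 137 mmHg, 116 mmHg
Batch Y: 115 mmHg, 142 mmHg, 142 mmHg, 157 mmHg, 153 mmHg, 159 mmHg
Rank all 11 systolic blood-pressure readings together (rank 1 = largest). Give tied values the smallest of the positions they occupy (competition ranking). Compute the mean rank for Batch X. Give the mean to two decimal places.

Sorted (descending): 159, 157, 153, 142, 142, 137, 122, 120, 116, 115, 104
The 2 values of 142 occupy positions 4–5 → each gets rank 4.
Batch X values → pooled ranks: 120→8, 122→7, 104→11, 137→6, 116→9
Mean rank = (8 + 7 + 11 + 6 + 9) / 5 = 8.20

8.20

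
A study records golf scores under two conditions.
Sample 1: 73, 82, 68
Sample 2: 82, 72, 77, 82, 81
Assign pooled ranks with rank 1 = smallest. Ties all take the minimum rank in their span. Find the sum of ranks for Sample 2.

23

Sorted (ascending): 68, 72, 73, 77, 81, 82, 82, 82
The 3 values of 82 occupy positions 6–8 → each gets rank 6.
Sample 2 values → pooled ranks: 82→6, 72→2, 77→4, 82→6, 81→5
Rank sum = 6 + 2 + 4 + 6 + 5 = 23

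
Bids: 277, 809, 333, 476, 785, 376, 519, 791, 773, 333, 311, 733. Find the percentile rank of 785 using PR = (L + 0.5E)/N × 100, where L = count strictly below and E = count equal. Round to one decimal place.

N = 12.
Strictly below 785: 9. Equal to 785: 1.
PR = (9 + 0.5·1)/12 × 100 = 79.2

79.2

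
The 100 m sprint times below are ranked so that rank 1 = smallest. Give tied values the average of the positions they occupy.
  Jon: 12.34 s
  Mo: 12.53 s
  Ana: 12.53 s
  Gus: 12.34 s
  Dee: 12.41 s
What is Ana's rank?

Sorted (ascending): 12.34, 12.34, 12.41, 12.53, 12.53
The 2 values of 12.34 occupy positions 1–2 → average rank (1+2)/2 = 1.5.
The 2 values of 12.53 occupy positions 4–5 → average rank (4+5)/2 = 4.5.
Ana has value 12.53 s → rank 4.5.

4.5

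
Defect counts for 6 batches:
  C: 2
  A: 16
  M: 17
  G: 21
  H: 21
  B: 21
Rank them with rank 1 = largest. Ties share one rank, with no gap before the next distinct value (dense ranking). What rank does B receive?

Sorted (descending): 21, 21, 21, 17, 16, 2
The 3 values of 21 share dense rank 1.
Remaining distinct values take the next consecutive integers.
B has value 21 → rank 1.

1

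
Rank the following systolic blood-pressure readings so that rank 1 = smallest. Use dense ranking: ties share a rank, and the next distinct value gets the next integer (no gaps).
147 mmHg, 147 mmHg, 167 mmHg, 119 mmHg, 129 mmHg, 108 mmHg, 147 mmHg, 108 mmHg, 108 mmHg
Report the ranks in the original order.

4, 4, 5, 2, 3, 1, 4, 1, 1

Sorted (ascending): 108, 108, 108, 119, 129, 147, 147, 147, 167
The 3 values of 108 share dense rank 1.
The 3 values of 147 share dense rank 4.
Remaining distinct values take the next consecutive integers.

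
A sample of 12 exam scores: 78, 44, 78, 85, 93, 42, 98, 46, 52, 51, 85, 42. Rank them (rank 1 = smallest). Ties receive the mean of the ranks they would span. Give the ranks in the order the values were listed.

Sorted (ascending): 42, 42, 44, 46, 51, 52, 78, 78, 85, 85, 93, 98
The 2 values of 42 occupy positions 1–2 → average rank (1+2)/2 = 1.5.
The 2 values of 78 occupy positions 7–8 → average rank (7+8)/2 = 7.5.
The 2 values of 85 occupy positions 9–10 → average rank (9+10)/2 = 9.5.

7.5, 3, 7.5, 9.5, 11, 1.5, 12, 4, 6, 5, 9.5, 1.5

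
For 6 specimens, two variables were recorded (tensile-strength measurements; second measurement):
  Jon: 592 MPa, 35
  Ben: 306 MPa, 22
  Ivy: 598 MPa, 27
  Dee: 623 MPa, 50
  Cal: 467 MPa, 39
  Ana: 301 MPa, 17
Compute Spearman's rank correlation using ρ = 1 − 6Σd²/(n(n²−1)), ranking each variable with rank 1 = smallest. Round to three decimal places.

Ranks of variable 1: 4, 2, 5, 6, 3, 1
Ranks of variable 2: 4, 2, 3, 6, 5, 1
d = r₁ − r₂: 0, 0, 2, 0, -2, 0
d²: 0, 0, 4, 0, 4, 0; Σd² = 8
ρ = 1 − 6·8/(6·35) = 1 − 48/210 = 0.771

0.771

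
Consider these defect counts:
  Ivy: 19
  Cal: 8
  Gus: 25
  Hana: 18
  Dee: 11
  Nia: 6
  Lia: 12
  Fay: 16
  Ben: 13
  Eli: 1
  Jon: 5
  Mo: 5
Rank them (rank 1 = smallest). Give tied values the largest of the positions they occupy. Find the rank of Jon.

3

Sorted (ascending): 1, 5, 5, 6, 8, 11, 12, 13, 16, 18, 19, 25
The 2 values of 5 occupy positions 2–3 → each gets rank 3.
Jon has value 5 → rank 3.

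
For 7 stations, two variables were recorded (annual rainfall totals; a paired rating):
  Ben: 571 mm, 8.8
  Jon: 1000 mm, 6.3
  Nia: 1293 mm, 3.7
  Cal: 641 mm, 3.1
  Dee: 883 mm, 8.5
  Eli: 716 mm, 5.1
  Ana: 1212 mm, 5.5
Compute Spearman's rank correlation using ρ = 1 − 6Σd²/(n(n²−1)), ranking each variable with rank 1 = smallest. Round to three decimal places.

Ranks of variable 1: 1, 5, 7, 2, 4, 3, 6
Ranks of variable 2: 7, 5, 2, 1, 6, 3, 4
d = r₁ − r₂: -6, 0, 5, 1, -2, 0, 2
d²: 36, 0, 25, 1, 4, 0, 4; Σd² = 70
ρ = 1 − 6·70/(7·48) = 1 − 420/336 = -0.250

-0.250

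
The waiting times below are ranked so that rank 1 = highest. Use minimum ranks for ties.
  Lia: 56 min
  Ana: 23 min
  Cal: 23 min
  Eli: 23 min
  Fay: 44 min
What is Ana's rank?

3

Sorted (descending): 56, 44, 23, 23, 23
The 3 values of 23 occupy positions 3–5 → each gets rank 3.
Ana has value 23 min → rank 3.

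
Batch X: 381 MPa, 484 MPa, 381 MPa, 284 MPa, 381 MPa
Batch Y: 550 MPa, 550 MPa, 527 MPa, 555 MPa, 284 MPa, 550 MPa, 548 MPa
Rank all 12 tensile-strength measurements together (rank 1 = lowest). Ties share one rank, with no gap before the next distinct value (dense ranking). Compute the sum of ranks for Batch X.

Sorted (ascending): 284, 284, 381, 381, 381, 484, 527, 548, 550, 550, 550, 555
The 2 values of 284 share dense rank 1.
The 3 values of 381 share dense rank 2.
The 3 values of 550 share dense rank 6.
Remaining distinct values take the next consecutive integers.
Batch X values → pooled ranks: 381→2, 484→3, 381→2, 284→1, 381→2
Rank sum = 2 + 3 + 2 + 1 + 2 = 10

10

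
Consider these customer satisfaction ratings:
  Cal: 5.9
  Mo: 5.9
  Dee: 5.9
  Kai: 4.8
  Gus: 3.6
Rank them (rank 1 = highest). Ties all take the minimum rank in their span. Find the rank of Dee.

Sorted (descending): 5.9, 5.9, 5.9, 4.8, 3.6
The 3 values of 5.9 occupy positions 1–3 → each gets rank 1.
Dee has value 5.9 → rank 1.

1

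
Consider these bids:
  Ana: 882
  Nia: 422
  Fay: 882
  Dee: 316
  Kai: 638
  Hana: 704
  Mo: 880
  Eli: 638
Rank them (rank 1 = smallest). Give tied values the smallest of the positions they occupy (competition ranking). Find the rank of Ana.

7

Sorted (ascending): 316, 422, 638, 638, 704, 880, 882, 882
The 2 values of 638 occupy positions 3–4 → each gets rank 3.
The 2 values of 882 occupy positions 7–8 → each gets rank 7.
Ana has value 882 → rank 7.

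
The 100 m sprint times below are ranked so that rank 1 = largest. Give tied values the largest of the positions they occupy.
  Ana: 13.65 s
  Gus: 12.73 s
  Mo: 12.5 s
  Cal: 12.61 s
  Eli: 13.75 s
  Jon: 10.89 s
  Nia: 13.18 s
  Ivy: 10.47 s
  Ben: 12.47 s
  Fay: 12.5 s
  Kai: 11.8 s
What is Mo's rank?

Sorted (descending): 13.75, 13.65, 13.18, 12.73, 12.61, 12.5, 12.5, 12.47, 11.8, 10.89, 10.47
The 2 values of 12.5 occupy positions 6–7 → each gets rank 7.
Mo has value 12.5 s → rank 7.

7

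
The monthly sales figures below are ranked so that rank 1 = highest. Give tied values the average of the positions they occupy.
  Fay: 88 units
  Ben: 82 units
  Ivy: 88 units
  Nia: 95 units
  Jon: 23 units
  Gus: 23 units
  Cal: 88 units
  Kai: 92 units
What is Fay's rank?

4

Sorted (descending): 95, 92, 88, 88, 88, 82, 23, 23
The 3 values of 88 occupy positions 3–5 → average rank 4.
The 2 values of 23 occupy positions 7–8 → average rank (7+8)/2 = 7.5.
Fay has value 88 units → rank 4.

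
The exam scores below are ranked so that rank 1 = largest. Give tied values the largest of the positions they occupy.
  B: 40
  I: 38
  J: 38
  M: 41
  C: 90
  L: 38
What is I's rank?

6

Sorted (descending): 90, 41, 40, 38, 38, 38
The 3 values of 38 occupy positions 4–6 → each gets rank 6.
I has value 38 → rank 6.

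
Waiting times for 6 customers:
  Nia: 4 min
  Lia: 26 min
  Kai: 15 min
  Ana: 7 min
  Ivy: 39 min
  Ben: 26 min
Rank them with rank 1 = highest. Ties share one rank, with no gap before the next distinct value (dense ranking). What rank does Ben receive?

Sorted (descending): 39, 26, 26, 15, 7, 4
The 2 values of 26 share dense rank 2.
Remaining distinct values take the next consecutive integers.
Ben has value 26 min → rank 2.

2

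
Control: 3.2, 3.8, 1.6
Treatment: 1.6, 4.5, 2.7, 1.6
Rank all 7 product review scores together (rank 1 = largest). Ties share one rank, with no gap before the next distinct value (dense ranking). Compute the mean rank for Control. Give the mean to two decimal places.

3.33

Sorted (descending): 4.5, 3.8, 3.2, 2.7, 1.6, 1.6, 1.6
The 3 values of 1.6 share dense rank 5.
Remaining distinct values take the next consecutive integers.
Control values → pooled ranks: 3.2→3, 3.8→2, 1.6→5
Mean rank = (3 + 2 + 5) / 3 = 3.33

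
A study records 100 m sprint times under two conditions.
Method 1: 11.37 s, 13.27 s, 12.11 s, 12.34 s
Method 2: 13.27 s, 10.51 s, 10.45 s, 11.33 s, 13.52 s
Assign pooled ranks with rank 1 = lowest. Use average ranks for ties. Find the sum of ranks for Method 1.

22.5

Sorted (ascending): 10.45, 10.51, 11.33, 11.37, 12.11, 12.34, 13.27, 13.27, 13.52
The 2 values of 13.27 occupy positions 7–8 → average rank (7+8)/2 = 7.5.
Method 1 values → pooled ranks: 11.37→4, 13.27→7.5, 12.11→5, 12.34→6
Rank sum = 4 + 7.5 + 5 + 6 = 22.5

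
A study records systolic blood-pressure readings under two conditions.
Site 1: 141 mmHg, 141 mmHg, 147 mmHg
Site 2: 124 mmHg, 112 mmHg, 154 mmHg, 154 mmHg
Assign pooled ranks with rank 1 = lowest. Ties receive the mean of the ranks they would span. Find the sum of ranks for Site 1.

12

Sorted (ascending): 112, 124, 141, 141, 147, 154, 154
The 2 values of 141 occupy positions 3–4 → average rank (3+4)/2 = 3.5.
The 2 values of 154 occupy positions 6–7 → average rank (6+7)/2 = 6.5.
Site 1 values → pooled ranks: 141→3.5, 141→3.5, 147→5
Rank sum = 3.5 + 3.5 + 5 = 12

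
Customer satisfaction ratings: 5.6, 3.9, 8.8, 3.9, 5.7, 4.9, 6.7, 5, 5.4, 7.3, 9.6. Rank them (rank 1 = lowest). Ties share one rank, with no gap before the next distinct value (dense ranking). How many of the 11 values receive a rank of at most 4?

5

Sorted (ascending): 3.9, 3.9, 4.9, 5, 5.4, 5.6, 5.7, 6.7, 7.3, 8.8, 9.6
The 2 values of 3.9 share dense rank 1.
Remaining distinct values take the next consecutive integers.
Ranks ≤ 4: {1, 1, 2, 3, 4} → 5 values.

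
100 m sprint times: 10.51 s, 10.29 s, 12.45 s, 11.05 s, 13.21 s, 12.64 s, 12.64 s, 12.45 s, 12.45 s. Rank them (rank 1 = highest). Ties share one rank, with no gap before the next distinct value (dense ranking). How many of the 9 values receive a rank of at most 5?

8

Sorted (descending): 13.21, 12.64, 12.64, 12.45, 12.45, 12.45, 11.05, 10.51, 10.29
The 2 values of 12.64 share dense rank 2.
The 3 values of 12.45 share dense rank 3.
Remaining distinct values take the next consecutive integers.
Ranks ≤ 5: {1, 2, 2, 3, 3, 3, 4, 5} → 8 values.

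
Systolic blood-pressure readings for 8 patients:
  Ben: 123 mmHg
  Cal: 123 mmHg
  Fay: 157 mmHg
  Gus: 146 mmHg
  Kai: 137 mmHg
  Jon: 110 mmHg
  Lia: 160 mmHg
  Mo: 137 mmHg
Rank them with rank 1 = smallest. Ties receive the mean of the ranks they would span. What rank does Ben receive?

2.5

Sorted (ascending): 110, 123, 123, 137, 137, 146, 157, 160
The 2 values of 123 occupy positions 2–3 → average rank (2+3)/2 = 2.5.
The 2 values of 137 occupy positions 4–5 → average rank (4+5)/2 = 4.5.
Ben has value 123 mmHg → rank 2.5.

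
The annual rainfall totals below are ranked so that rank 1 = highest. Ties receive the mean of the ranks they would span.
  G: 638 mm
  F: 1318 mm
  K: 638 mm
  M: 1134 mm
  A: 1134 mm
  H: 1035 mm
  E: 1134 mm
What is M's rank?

3

Sorted (descending): 1318, 1134, 1134, 1134, 1035, 638, 638
The 3 values of 1134 occupy positions 2–4 → average rank 3.
The 2 values of 638 occupy positions 6–7 → average rank (6+7)/2 = 6.5.
M has value 1134 mm → rank 3.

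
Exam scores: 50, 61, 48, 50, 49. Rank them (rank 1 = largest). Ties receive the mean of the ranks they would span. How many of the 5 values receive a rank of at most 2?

1

Sorted (descending): 61, 50, 50, 49, 48
The 2 values of 50 occupy positions 2–3 → average rank (2+3)/2 = 2.5.
Ranks ≤ 2: {1} → 1 value.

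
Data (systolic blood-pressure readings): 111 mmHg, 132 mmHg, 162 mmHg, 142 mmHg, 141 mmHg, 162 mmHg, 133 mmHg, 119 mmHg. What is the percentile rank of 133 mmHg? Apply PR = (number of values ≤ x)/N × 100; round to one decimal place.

N = 8.
Strictly below 133: 3. Equal to 133: 1.
PR = 4/8 × 100 = 50.0

50.0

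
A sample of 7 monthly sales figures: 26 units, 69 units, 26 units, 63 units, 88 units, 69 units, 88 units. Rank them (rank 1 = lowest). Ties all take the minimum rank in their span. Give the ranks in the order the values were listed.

1, 4, 1, 3, 6, 4, 6

Sorted (ascending): 26, 26, 63, 69, 69, 88, 88
The 2 values of 26 occupy positions 1–2 → each gets rank 1.
The 2 values of 69 occupy positions 4–5 → each gets rank 4.
The 2 values of 88 occupy positions 6–7 → each gets rank 6.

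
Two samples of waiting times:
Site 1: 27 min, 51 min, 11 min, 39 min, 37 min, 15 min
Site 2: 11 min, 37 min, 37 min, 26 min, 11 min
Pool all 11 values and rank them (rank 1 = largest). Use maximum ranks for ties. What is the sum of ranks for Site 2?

39

Sorted (descending): 51, 39, 37, 37, 37, 27, 26, 15, 11, 11, 11
The 3 values of 37 occupy positions 3–5 → each gets rank 5.
The 3 values of 11 occupy positions 9–11 → each gets rank 11.
Site 2 values → pooled ranks: 11→11, 37→5, 37→5, 26→7, 11→11
Rank sum = 11 + 5 + 5 + 7 + 11 = 39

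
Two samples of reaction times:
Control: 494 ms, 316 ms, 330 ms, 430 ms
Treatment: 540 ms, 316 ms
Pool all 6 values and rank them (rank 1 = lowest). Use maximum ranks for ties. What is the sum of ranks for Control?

Sorted (ascending): 316, 316, 330, 430, 494, 540
The 2 values of 316 occupy positions 1–2 → each gets rank 2.
Control values → pooled ranks: 494→5, 316→2, 330→3, 430→4
Rank sum = 5 + 2 + 3 + 4 = 14

14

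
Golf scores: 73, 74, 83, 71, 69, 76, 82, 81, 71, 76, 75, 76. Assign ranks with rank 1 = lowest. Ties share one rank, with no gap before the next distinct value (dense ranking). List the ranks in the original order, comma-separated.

3, 4, 9, 2, 1, 6, 8, 7, 2, 6, 5, 6

Sorted (ascending): 69, 71, 71, 73, 74, 75, 76, 76, 76, 81, 82, 83
The 2 values of 71 share dense rank 2.
The 3 values of 76 share dense rank 6.
Remaining distinct values take the next consecutive integers.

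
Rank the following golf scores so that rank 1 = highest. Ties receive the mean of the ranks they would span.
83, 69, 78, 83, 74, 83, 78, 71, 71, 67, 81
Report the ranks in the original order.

2, 10, 5.5, 2, 7, 2, 5.5, 8.5, 8.5, 11, 4

Sorted (descending): 83, 83, 83, 81, 78, 78, 74, 71, 71, 69, 67
The 3 values of 83 occupy positions 1–3 → average rank 2.
The 2 values of 78 occupy positions 5–6 → average rank (5+6)/2 = 5.5.
The 2 values of 71 occupy positions 8–9 → average rank (8+9)/2 = 8.5.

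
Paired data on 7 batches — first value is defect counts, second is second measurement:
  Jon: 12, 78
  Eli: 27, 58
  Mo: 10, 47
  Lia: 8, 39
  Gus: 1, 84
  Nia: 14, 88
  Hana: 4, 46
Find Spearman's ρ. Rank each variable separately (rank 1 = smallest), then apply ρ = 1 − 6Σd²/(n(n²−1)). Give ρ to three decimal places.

Ranks of variable 1: 5, 7, 4, 3, 1, 6, 2
Ranks of variable 2: 5, 4, 3, 1, 6, 7, 2
d = r₁ − r₂: 0, 3, 1, 2, -5, -1, 0
d²: 0, 9, 1, 4, 25, 1, 0; Σd² = 40
ρ = 1 − 6·40/(7·48) = 1 − 240/336 = 0.286

0.286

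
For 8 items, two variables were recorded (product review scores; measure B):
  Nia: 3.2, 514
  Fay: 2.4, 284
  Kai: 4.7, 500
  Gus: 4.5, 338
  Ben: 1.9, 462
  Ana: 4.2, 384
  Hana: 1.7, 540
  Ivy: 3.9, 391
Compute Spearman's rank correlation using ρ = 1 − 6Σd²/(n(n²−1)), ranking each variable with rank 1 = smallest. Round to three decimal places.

Ranks of variable 1: 4, 3, 8, 7, 2, 6, 1, 5
Ranks of variable 2: 7, 1, 6, 2, 5, 3, 8, 4
d = r₁ − r₂: -3, 2, 2, 5, -3, 3, -7, 1
d²: 9, 4, 4, 25, 9, 9, 49, 1; Σd² = 110
ρ = 1 − 6·110/(8·63) = 1 − 660/504 = -0.310

-0.310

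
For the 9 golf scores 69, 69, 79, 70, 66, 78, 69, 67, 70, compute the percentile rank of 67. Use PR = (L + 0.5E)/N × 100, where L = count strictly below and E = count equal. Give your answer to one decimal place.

N = 9.
Strictly below 67: 1. Equal to 67: 1.
PR = (1 + 0.5·1)/9 × 100 = 16.7

16.7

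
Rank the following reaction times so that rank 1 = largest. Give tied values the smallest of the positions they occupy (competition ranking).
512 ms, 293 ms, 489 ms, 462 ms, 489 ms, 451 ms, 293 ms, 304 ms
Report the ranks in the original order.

Sorted (descending): 512, 489, 489, 462, 451, 304, 293, 293
The 2 values of 489 occupy positions 2–3 → each gets rank 2.
The 2 values of 293 occupy positions 7–8 → each gets rank 7.

1, 7, 2, 4, 2, 5, 7, 6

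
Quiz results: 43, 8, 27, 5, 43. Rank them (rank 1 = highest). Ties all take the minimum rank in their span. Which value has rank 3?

27

Sorted (descending): 43, 43, 27, 8, 5
The 2 values of 43 occupy positions 1–2 → each gets rank 1.
Rank 3 → value 27.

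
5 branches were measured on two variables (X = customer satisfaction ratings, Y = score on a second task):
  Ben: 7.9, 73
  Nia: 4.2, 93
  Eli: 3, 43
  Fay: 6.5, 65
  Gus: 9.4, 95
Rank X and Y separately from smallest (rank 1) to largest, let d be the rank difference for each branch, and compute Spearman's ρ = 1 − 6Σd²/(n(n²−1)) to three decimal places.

Ranks of variable 1: 4, 2, 1, 3, 5
Ranks of variable 2: 3, 4, 1, 2, 5
d = r₁ − r₂: 1, -2, 0, 1, 0
d²: 1, 4, 0, 1, 0; Σd² = 6
ρ = 1 − 6·6/(5·24) = 1 − 36/120 = 0.700

0.700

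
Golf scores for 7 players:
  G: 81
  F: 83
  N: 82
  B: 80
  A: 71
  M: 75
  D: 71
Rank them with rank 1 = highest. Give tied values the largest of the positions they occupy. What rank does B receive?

Sorted (descending): 83, 82, 81, 80, 75, 71, 71
The 2 values of 71 occupy positions 6–7 → each gets rank 7.
B has value 80 → rank 4.

4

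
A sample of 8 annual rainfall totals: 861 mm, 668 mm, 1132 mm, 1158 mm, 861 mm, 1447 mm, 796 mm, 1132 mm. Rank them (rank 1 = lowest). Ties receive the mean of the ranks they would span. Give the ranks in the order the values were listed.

3.5, 1, 5.5, 7, 3.5, 8, 2, 5.5

Sorted (ascending): 668, 796, 861, 861, 1132, 1132, 1158, 1447
The 2 values of 861 occupy positions 3–4 → average rank (3+4)/2 = 3.5.
The 2 values of 1132 occupy positions 5–6 → average rank (5+6)/2 = 5.5.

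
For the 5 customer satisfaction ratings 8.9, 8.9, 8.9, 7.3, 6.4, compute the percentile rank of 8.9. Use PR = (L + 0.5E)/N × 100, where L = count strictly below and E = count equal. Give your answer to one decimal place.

70.0

N = 5.
Strictly below 8.9: 2. Equal to 8.9: 3.
PR = (2 + 0.5·3)/5 × 100 = 70.0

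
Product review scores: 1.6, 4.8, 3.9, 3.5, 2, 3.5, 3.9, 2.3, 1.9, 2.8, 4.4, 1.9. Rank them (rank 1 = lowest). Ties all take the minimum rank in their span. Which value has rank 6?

Sorted (ascending): 1.6, 1.9, 1.9, 2, 2.3, 2.8, 3.5, 3.5, 3.9, 3.9, 4.4, 4.8
The 2 values of 1.9 occupy positions 2–3 → each gets rank 2.
The 2 values of 3.5 occupy positions 7–8 → each gets rank 7.
The 2 values of 3.9 occupy positions 9–10 → each gets rank 9.
Rank 6 → value 2.8.

2.8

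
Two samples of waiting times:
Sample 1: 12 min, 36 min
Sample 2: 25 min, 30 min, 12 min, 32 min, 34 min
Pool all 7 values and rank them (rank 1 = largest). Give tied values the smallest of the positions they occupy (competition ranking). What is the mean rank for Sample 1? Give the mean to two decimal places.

Sorted (descending): 36, 34, 32, 30, 25, 12, 12
The 2 values of 12 occupy positions 6–7 → each gets rank 6.
Sample 1 values → pooled ranks: 12→6, 36→1
Mean rank = (6 + 1) / 2 = 3.50

3.50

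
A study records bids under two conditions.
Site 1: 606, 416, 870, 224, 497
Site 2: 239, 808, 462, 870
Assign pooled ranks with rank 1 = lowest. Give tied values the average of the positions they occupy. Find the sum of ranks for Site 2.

Sorted (ascending): 224, 239, 416, 462, 497, 606, 808, 870, 870
The 2 values of 870 occupy positions 8–9 → average rank (8+9)/2 = 8.5.
Site 2 values → pooled ranks: 239→2, 808→7, 462→4, 870→8.5
Rank sum = 2 + 7 + 4 + 8.5 = 21.5

21.5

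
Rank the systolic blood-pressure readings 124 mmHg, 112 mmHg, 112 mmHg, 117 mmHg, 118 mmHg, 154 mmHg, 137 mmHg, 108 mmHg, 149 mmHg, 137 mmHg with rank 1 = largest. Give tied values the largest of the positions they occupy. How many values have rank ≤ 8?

7

Sorted (descending): 154, 149, 137, 137, 124, 118, 117, 112, 112, 108
The 2 values of 137 occupy positions 3–4 → each gets rank 4.
The 2 values of 112 occupy positions 8–9 → each gets rank 9.
Ranks ≤ 8: {1, 2, 4, 4, 5, 6, 7} → 7 values.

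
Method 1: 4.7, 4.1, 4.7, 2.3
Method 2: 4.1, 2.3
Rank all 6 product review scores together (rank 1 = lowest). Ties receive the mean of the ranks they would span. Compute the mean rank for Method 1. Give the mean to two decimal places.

4.00

Sorted (ascending): 2.3, 2.3, 4.1, 4.1, 4.7, 4.7
The 2 values of 2.3 occupy positions 1–2 → average rank (1+2)/2 = 1.5.
The 2 values of 4.1 occupy positions 3–4 → average rank (3+4)/2 = 3.5.
The 2 values of 4.7 occupy positions 5–6 → average rank (5+6)/2 = 5.5.
Method 1 values → pooled ranks: 4.7→5.5, 4.1→3.5, 4.7→5.5, 2.3→1.5
Mean rank = (5.5 + 3.5 + 5.5 + 1.5) / 4 = 4.00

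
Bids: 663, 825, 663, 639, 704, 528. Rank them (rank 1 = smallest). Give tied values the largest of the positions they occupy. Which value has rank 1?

Sorted (ascending): 528, 639, 663, 663, 704, 825
The 2 values of 663 occupy positions 3–4 → each gets rank 4.
Rank 1 → value 528.

528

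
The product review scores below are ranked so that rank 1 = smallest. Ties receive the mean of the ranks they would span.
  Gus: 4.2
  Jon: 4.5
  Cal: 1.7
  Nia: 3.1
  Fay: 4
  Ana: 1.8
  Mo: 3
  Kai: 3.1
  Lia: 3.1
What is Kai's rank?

5

Sorted (ascending): 1.7, 1.8, 3, 3.1, 3.1, 3.1, 4, 4.2, 4.5
The 3 values of 3.1 occupy positions 4–6 → average rank 5.
Kai has value 3.1 → rank 5.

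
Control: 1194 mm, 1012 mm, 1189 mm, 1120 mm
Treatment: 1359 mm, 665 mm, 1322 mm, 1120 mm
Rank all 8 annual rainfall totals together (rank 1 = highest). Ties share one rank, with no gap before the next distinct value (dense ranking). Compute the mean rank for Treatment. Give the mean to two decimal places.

3.75

Sorted (descending): 1359, 1322, 1194, 1189, 1120, 1120, 1012, 665
The 2 values of 1120 share dense rank 5.
Remaining distinct values take the next consecutive integers.
Treatment values → pooled ranks: 1359→1, 665→7, 1322→2, 1120→5
Mean rank = (1 + 7 + 2 + 5) / 4 = 3.75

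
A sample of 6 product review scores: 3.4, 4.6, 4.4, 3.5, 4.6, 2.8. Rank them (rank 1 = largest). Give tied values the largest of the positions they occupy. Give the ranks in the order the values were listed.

Sorted (descending): 4.6, 4.6, 4.4, 3.5, 3.4, 2.8
The 2 values of 4.6 occupy positions 1–2 → each gets rank 2.

5, 2, 3, 4, 2, 6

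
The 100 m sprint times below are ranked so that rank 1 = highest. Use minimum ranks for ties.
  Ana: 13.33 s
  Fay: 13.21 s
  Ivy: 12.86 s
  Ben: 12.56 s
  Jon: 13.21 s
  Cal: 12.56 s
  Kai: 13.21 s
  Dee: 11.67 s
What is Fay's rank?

Sorted (descending): 13.33, 13.21, 13.21, 13.21, 12.86, 12.56, 12.56, 11.67
The 3 values of 13.21 occupy positions 2–4 → each gets rank 2.
The 2 values of 12.56 occupy positions 6–7 → each gets rank 6.
Fay has value 13.21 s → rank 2.

2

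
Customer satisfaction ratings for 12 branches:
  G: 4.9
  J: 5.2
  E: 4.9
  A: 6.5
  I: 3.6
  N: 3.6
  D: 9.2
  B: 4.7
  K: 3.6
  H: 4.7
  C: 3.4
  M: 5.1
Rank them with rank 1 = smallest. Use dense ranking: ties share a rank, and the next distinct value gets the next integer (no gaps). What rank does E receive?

4

Sorted (ascending): 3.4, 3.6, 3.6, 3.6, 4.7, 4.7, 4.9, 4.9, 5.1, 5.2, 6.5, 9.2
The 3 values of 3.6 share dense rank 2.
The 2 values of 4.7 share dense rank 3.
The 2 values of 4.9 share dense rank 4.
Remaining distinct values take the next consecutive integers.
E has value 4.9 → rank 4.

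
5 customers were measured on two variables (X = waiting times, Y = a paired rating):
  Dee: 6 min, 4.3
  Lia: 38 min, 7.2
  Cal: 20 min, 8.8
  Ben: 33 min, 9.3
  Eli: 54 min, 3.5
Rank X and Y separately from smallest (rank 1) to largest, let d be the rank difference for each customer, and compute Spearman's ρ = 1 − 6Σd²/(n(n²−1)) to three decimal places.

-0.300

Ranks of variable 1: 1, 4, 2, 3, 5
Ranks of variable 2: 2, 3, 4, 5, 1
d = r₁ − r₂: -1, 1, -2, -2, 4
d²: 1, 1, 4, 4, 16; Σd² = 26
ρ = 1 − 6·26/(5·24) = 1 − 156/120 = -0.300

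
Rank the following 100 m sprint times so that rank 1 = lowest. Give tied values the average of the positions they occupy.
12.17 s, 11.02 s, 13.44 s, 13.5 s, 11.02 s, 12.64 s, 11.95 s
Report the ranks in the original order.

Sorted (ascending): 11.02, 11.02, 11.95, 12.17, 12.64, 13.44, 13.5
The 2 values of 11.02 occupy positions 1–2 → average rank (1+2)/2 = 1.5.

4, 1.5, 6, 7, 1.5, 5, 3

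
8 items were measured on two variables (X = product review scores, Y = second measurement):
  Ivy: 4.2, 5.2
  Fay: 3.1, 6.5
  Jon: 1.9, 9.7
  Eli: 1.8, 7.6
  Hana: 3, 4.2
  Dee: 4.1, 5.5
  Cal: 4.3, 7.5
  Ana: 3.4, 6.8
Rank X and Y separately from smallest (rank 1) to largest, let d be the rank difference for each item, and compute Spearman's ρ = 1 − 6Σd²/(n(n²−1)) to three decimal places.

Ranks of variable 1: 7, 4, 2, 1, 3, 6, 8, 5
Ranks of variable 2: 2, 4, 8, 7, 1, 3, 6, 5
d = r₁ − r₂: 5, 0, -6, -6, 2, 3, 2, 0
d²: 25, 0, 36, 36, 4, 9, 4, 0; Σd² = 114
ρ = 1 − 6·114/(8·63) = 1 − 684/504 = -0.357

-0.357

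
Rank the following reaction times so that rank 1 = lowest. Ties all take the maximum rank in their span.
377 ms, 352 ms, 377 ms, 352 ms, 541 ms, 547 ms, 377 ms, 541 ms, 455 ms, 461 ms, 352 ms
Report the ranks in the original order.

6, 3, 6, 3, 10, 11, 6, 10, 7, 8, 3

Sorted (ascending): 352, 352, 352, 377, 377, 377, 455, 461, 541, 541, 547
The 3 values of 352 occupy positions 1–3 → each gets rank 3.
The 3 values of 377 occupy positions 4–6 → each gets rank 6.
The 2 values of 541 occupy positions 9–10 → each gets rank 10.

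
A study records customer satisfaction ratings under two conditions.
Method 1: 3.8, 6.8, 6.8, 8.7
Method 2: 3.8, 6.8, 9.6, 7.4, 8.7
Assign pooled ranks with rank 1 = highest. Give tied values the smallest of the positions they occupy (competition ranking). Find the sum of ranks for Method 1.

Sorted (descending): 9.6, 8.7, 8.7, 7.4, 6.8, 6.8, 6.8, 3.8, 3.8
The 2 values of 8.7 occupy positions 2–3 → each gets rank 2.
The 3 values of 6.8 occupy positions 5–7 → each gets rank 5.
The 2 values of 3.8 occupy positions 8–9 → each gets rank 8.
Method 1 values → pooled ranks: 3.8→8, 6.8→5, 6.8→5, 8.7→2
Rank sum = 8 + 5 + 5 + 2 = 20

20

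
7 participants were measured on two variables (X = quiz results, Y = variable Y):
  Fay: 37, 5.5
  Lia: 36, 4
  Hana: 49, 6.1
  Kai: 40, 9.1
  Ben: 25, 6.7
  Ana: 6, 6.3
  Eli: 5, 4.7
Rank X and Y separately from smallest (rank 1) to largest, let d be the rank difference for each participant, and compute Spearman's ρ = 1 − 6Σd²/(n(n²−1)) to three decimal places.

0.250

Ranks of variable 1: 5, 4, 7, 6, 3, 2, 1
Ranks of variable 2: 3, 1, 4, 7, 6, 5, 2
d = r₁ − r₂: 2, 3, 3, -1, -3, -3, -1
d²: 4, 9, 9, 1, 9, 9, 1; Σd² = 42
ρ = 1 − 6·42/(7·48) = 1 − 252/336 = 0.250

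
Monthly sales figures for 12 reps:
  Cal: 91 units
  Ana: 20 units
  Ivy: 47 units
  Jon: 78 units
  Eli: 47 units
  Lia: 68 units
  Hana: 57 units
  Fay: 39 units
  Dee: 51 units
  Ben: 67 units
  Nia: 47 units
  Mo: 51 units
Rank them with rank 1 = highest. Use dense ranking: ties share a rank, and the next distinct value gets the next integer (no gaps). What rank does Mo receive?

Sorted (descending): 91, 78, 68, 67, 57, 51, 51, 47, 47, 47, 39, 20
The 2 values of 51 share dense rank 6.
The 3 values of 47 share dense rank 7.
Remaining distinct values take the next consecutive integers.
Mo has value 51 units → rank 6.

6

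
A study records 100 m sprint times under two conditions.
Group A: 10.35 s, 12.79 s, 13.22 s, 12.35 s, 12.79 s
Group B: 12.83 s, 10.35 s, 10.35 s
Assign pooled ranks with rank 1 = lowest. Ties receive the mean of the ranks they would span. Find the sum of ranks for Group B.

Sorted (ascending): 10.35, 10.35, 10.35, 12.35, 12.79, 12.79, 12.83, 13.22
The 3 values of 10.35 occupy positions 1–3 → average rank 2.
The 2 values of 12.79 occupy positions 5–6 → average rank (5+6)/2 = 5.5.
Group B values → pooled ranks: 12.83→7, 10.35→2, 10.35→2
Rank sum = 7 + 2 + 2 = 11

11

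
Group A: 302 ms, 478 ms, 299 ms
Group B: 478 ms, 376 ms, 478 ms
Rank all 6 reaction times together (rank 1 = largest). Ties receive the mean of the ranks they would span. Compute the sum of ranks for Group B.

8

Sorted (descending): 478, 478, 478, 376, 302, 299
The 3 values of 478 occupy positions 1–3 → average rank 2.
Group B values → pooled ranks: 478→2, 376→4, 478→2
Rank sum = 2 + 4 + 2 = 8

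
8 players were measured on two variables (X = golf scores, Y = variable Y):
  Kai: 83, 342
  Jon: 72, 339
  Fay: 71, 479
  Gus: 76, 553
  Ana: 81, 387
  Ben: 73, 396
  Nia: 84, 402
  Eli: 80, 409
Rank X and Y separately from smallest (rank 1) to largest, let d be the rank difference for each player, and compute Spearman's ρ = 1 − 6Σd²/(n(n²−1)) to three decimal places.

Ranks of variable 1: 7, 2, 1, 4, 6, 3, 8, 5
Ranks of variable 2: 2, 1, 7, 8, 3, 4, 5, 6
d = r₁ − r₂: 5, 1, -6, -4, 3, -1, 3, -1
d²: 25, 1, 36, 16, 9, 1, 9, 1; Σd² = 98
ρ = 1 − 6·98/(8·63) = 1 − 588/504 = -0.167

-0.167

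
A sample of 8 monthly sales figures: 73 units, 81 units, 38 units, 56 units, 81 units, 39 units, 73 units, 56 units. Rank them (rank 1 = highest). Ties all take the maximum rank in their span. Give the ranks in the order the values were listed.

Sorted (descending): 81, 81, 73, 73, 56, 56, 39, 38
The 2 values of 81 occupy positions 1–2 → each gets rank 2.
The 2 values of 73 occupy positions 3–4 → each gets rank 4.
The 2 values of 56 occupy positions 5–6 → each gets rank 6.

4, 2, 8, 6, 2, 7, 4, 6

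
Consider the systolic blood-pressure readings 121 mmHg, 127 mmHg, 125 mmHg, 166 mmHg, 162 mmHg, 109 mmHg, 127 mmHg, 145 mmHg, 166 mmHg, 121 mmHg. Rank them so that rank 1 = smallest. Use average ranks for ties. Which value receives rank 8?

162

Sorted (ascending): 109, 121, 121, 125, 127, 127, 145, 162, 166, 166
The 2 values of 121 occupy positions 2–3 → average rank (2+3)/2 = 2.5.
The 2 values of 127 occupy positions 5–6 → average rank (5+6)/2 = 5.5.
The 2 values of 166 occupy positions 9–10 → average rank (9+10)/2 = 9.5.
Rank 8 → value 162.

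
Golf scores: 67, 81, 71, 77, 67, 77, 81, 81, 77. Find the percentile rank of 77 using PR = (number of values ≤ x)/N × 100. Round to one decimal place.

N = 9.
Strictly below 77: 3. Equal to 77: 3.
PR = 6/9 × 100 = 66.7

66.7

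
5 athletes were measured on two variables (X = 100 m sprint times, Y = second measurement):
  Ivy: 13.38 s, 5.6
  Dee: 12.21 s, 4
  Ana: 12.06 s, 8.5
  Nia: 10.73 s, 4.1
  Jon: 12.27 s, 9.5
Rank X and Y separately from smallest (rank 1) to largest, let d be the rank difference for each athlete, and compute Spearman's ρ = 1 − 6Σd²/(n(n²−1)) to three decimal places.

Ranks of variable 1: 5, 3, 2, 1, 4
Ranks of variable 2: 3, 1, 4, 2, 5
d = r₁ − r₂: 2, 2, -2, -1, -1
d²: 4, 4, 4, 1, 1; Σd² = 14
ρ = 1 − 6·14/(5·24) = 1 − 84/120 = 0.300

0.300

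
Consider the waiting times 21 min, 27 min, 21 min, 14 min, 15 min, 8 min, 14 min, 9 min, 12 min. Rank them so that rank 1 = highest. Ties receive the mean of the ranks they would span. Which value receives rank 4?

Sorted (descending): 27, 21, 21, 15, 14, 14, 12, 9, 8
The 2 values of 21 occupy positions 2–3 → average rank (2+3)/2 = 2.5.
The 2 values of 14 occupy positions 5–6 → average rank (5+6)/2 = 5.5.
Rank 4 → value 15.

15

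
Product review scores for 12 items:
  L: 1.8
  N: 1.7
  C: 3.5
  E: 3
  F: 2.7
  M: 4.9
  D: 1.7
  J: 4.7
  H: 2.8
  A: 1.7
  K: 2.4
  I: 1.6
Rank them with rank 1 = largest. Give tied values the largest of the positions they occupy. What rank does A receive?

11

Sorted (descending): 4.9, 4.7, 3.5, 3, 2.8, 2.7, 2.4, 1.8, 1.7, 1.7, 1.7, 1.6
The 3 values of 1.7 occupy positions 9–11 → each gets rank 11.
A has value 1.7 → rank 11.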